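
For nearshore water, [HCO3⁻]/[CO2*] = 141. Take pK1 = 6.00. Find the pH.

From K1 = [H⁺][HCO3⁻]/[CO2*]:  pH = pK1 + log₁₀([HCO3⁻]/[CO2*])
log₁₀(141) = +2.149
pH = 6.00 + (+2.149) = 8.15

pH = 8.15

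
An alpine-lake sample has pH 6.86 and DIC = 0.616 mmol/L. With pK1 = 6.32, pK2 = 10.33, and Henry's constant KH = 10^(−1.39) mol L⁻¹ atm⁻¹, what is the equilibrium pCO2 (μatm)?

pCO2 = 3380 μatm

α₀ = 1 / (1 + K1/[H⁺] + K1K2/[H⁺]²) = 1 / (1 + 10^+0.54 + 10^-2.93)
   = 1 / (1 + 3.4674 + 0.0011749) = 1/4.4685 = 0.2238
[CO2*] = α₀ × DIC = 0.2238 × 0.616 = 0.1379 mmol/L
pCO2 = [CO2*]/KH = 1.379×10^-4 / 4.074×10^-2 = 3380 μatm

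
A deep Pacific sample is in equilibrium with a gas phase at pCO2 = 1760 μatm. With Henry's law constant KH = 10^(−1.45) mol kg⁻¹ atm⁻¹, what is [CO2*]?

[CO2*] = 62.4 μmol/kg

KH = 10^(−1.45) = 3.548×10^-2 mol kg⁻¹ atm⁻¹
[CO2*] = KH · pCO2 = 3.548×10^-2 × 1760×10^-6 atm = 6.24×10^-5 mol/kg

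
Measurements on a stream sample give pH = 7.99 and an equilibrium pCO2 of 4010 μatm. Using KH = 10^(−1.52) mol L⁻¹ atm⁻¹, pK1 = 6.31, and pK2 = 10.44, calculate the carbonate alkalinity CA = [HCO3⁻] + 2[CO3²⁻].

[CO2*] = KH · pCO2 = 10^(−1.52) × 4010×10^-6 = 1.211×10^-4 mol/L
α₀ = 1/(1 + K1/[H⁺] + K1K2/[H⁺]²) = 1/(1 + 10^+1.68 + 10^-0.77) = 0.02039
DIC = [CO2*]/α₀ = 1.211×10^-4 / 0.02039 = 5.938 mmol/L
CA = (α₁ + 2α₂)·DIC = (0.9761 + 2×0.003463) × 5.938 = 5.84 mmol/L

CA = 5.84 mmol/L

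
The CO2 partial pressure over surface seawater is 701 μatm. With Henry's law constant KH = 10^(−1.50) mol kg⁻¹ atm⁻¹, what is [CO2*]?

[CO2*] = 22.2 μmol/kg

KH = 10^(−1.50) = 3.162×10^-2 mol kg⁻¹ atm⁻¹
[CO2*] = KH · pCO2 = 3.162×10^-2 × 701×10^-6 atm = 2.22×10^-5 mol/kg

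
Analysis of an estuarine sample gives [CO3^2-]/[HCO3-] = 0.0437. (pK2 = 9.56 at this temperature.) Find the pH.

From K2 = [H⁺][CO3^2-]/[HCO3-]:  pH = pK2 + log₁₀([CO3^2-]/[HCO3-])
log₁₀(0.0437) = -1.360
pH = 9.56 + (-1.360) = 8.20

pH = 8.20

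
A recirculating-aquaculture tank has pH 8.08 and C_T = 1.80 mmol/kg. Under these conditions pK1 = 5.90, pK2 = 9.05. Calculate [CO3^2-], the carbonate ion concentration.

[CO3²⁻] = 0.173 mmol/kg

α₂ = 1 / (1 + [H⁺]/K2 + [H⁺]²/(K1K2)) = 1 / (1 + 10^+0.97 + 10^-1.21)
   = 1 / (1 + 9.3325 + 0.061660) = 1/10.394 = 0.09621
[CO3²⁻] = α₂ × DIC = 0.09621 × 1.80 = 0.173 mmol/kg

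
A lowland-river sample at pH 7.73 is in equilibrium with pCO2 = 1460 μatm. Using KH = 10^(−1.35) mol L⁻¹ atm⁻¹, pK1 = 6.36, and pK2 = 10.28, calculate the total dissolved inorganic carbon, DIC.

[CO2*] = KH · pCO2 = 10^(−1.35) × 1460×10^-6 = 6.522×10^-5 mol/L
α₀ = 1/(1 + K1/[H⁺] + K1K2/[H⁺]²) = 1/(1 + 10^+1.37 + 10^-1.18) = 0.04080
DIC = [CO2*]/α₀ = 6.522×10^-5 / 0.04080 = 1.60 mmol/L

DIC = 1.60 mmol/L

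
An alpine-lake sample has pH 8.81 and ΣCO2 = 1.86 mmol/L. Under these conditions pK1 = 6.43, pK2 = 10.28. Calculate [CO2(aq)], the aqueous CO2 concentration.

[CO2*] = 7.47 μmol/L

α₀ = 1 / (1 + K1/[H⁺] + K1K2/[H⁺]²) = 1 / (1 + 10^+2.38 + 10^+0.91)
   = 1 / (1 + 239.88 + 8.1283) = 1/249.01 = 0.004016
[CO2*] = α₀ × DIC = 0.004016 × 1.86 = 0.00747 mmol/L = 7.47 μmol/L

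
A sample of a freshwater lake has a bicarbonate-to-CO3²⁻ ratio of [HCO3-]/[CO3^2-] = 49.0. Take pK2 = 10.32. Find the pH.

From K2 = [H⁺][CO3^2-]/[HCO3-]:  pH = pK2 − log₁₀([HCO3-]/[CO3^2-])
log₁₀(49.0) = +1.690
pH = 10.32 − (+1.690) = 8.63

pH = 8.63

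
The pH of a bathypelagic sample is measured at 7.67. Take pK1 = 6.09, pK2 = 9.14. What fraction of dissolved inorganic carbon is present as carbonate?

α₂ = 0.0320

α₂ = 1 / (1 + [H⁺]/K2 + [H⁺]²/(K1K2)) = 1 / (1 + 10^+1.47 + 10^-0.11)
   = 1 / (1 + 29.512 + 0.77625) = 1/31.288 = 0.03196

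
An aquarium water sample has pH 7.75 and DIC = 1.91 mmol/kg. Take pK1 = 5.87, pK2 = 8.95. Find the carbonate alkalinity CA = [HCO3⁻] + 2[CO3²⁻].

CA = [HCO3⁻] + 2[CO3²⁻] = (α₁ + 2α₂)·DIC
At pH 7.75: [H⁺]/K1 = 10^-1.88 = 0.013183, K2/[H⁺] = 10^-1.20 = 0.063096
α₁ = 1/(1 + 0.013183 + 0.063096) = 1/1.0763 = 0.9291; α₂ = α₁·K2/[H⁺] = 0.05862
α₁ + 2α₂ = 1.0464
CA = 1.0464 × 1.91 = 2.00 mmol/kg

CA = 2.00 mmol/kg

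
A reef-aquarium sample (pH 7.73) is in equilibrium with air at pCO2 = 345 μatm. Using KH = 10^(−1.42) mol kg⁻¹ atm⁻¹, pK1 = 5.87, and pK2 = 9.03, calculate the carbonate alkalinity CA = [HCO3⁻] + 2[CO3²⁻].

[CO2*] = KH · pCO2 = 10^(−1.42) × 345×10^-6 = 1.312×10^-5 mol/kg
α₀ = 1/(1 + K1/[H⁺] + K1K2/[H⁺]²) = 1/(1 + 10^+1.86 + 10^+0.56) = 0.01297
DIC = [CO2*]/α₀ = 1.312×10^-5 / 0.01297 = 1.011 mmol/kg
CA = (α₁ + 2α₂)·DIC = (0.9399 + 2×0.04711) × 1.011 = 1.05 mmol/kg

CA = 1.05 mmol/kg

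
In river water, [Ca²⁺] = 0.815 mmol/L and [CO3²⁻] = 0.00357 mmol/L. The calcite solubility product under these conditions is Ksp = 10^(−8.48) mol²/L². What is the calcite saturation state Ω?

Ω = 0.879

Ksp = 10^(−8.48) = 3.311×10^-9
Ω = [Ca²⁺][CO3²⁻]/Ksp = (0.815×10^-3)(0.00357×10^-3) / 3.311×10^-9 = 0.879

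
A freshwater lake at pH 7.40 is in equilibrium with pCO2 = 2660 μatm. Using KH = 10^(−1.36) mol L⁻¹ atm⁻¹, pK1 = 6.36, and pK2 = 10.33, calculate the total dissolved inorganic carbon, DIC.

DIC = 1.39 mmol/L

[CO2*] = KH · pCO2 = 10^(−1.36) × 2660×10^-6 = 1.161×10^-4 mol/L
α₀ = 1/(1 + K1/[H⁺] + K1K2/[H⁺]²) = 1/(1 + 10^+1.04 + 10^-1.89) = 0.08349
DIC = [CO2*]/α₀ = 1.161×10^-4 / 0.08349 = 1.39 mmol/L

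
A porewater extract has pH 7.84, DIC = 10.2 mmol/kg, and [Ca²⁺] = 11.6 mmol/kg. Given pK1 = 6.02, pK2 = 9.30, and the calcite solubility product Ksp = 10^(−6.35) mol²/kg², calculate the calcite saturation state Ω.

α₂ = 1 / (1 + [H⁺]/K2 + [H⁺]²/(K1K2)) = 1 / (1 + 10^+1.46 + 10^-0.36)
   = 1 / (1 + 28.840 + 0.43652) = 1/30.277 = 0.03303
[CO3²⁻] = α₂ × DIC = 0.03303 × 10.2 = 0.3369 mmol/kg
Ksp = 10^(−6.35) = 4.467×10^-7
Ω = [Ca²⁺][CO3²⁻]/Ksp = (11.6×10^-3)(3.369×10^-4) / 4.467×10^-7 = 8.75

Ω = 8.75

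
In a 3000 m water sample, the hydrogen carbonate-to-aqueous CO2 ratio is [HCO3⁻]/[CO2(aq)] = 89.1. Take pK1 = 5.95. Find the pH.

pH = 7.90

From K1 = [H⁺][HCO3⁻]/[CO2(aq)]:  pH = pK1 + log₁₀([HCO3⁻]/[CO2(aq)])
log₁₀(89.1) = +1.950
pH = 5.95 + (+1.950) = 7.90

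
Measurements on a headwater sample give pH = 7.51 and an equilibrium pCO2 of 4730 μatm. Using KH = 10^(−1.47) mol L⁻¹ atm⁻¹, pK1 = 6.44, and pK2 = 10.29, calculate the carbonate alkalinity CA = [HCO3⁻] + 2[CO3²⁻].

CA = 1.89 mmol/L

[CO2*] = KH · pCO2 = 10^(−1.47) × 4730×10^-6 = 1.603×10^-4 mol/L
α₀ = 1/(1 + K1/[H⁺] + K1K2/[H⁺]²) = 1/(1 + 10^+1.07 + 10^-1.71) = 0.07832
DIC = [CO2*]/α₀ = 1.603×10^-4 / 0.07832 = 2.046 mmol/L
CA = (α₁ + 2α₂)·DIC = (0.9202 + 2×0.001527) × 2.046 = 1.89 mmol/L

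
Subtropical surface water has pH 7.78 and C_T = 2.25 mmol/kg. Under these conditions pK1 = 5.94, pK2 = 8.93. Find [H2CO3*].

α₀ = 1 / (1 + K1/[H⁺] + K1K2/[H⁺]²) = 1 / (1 + 10^+1.84 + 10^+0.69)
   = 1 / (1 + 69.183 + 4.8978) = 1/75.081 = 0.01332
[CO2*] = α₀ × DIC = 0.01332 × 2.25 = 0.0300 mmol/kg

[CO2*] = 0.0300 mmol/kg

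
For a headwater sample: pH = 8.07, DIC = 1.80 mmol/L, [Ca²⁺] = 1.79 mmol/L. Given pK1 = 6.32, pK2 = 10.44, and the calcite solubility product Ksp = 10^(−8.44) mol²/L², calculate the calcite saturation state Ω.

α₂ = 1 / (1 + [H⁺]/K2 + [H⁺]²/(K1K2)) = 1 / (1 + 10^+2.37 + 10^+0.62)
   = 1 / (1 + 234.42 + 4.1687) = 1/239.59 = 0.004174
[CO3²⁻] = α₂ × DIC = 0.004174 × 1.80 = 0.007513 mmol/L = 7.513 μmol/L
Ksp = 10^(−8.44) = 3.631×10^-9
Ω = [Ca²⁺][CO3²⁻]/Ksp = (1.79×10^-3)(7.513×10^-6) / 3.631×10^-9 = 3.70

Ω = 3.70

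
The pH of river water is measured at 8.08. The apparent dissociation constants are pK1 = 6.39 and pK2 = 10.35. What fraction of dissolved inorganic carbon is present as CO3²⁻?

α₂ = 1 / (1 + [H⁺]/K2 + [H⁺]²/(K1K2)) = 1 / (1 + 10^+2.27 + 10^+0.58)
   = 1 / (1 + 186.21 + 3.8019) = 1/191.01 = 0.005235

α₂ = 0.00524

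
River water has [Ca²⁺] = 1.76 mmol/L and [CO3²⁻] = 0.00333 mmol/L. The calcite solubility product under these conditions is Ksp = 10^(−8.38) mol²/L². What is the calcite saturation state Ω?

Ksp = 10^(−8.38) = 4.169×10^-9
Ω = [Ca²⁺][CO3²⁻]/Ksp = (1.76×10^-3)(0.00333×10^-3) / 4.169×10^-9 = 1.41

Ω = 1.41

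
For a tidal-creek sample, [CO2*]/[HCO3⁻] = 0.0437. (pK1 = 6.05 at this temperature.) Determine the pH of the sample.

pH = 7.41

From K1 = [H⁺][HCO3⁻]/[CO2*]:  pH = pK1 − log₁₀([CO2*]/[HCO3⁻])
log₁₀(0.0437) = -1.360
pH = 6.05 − (-1.360) = 7.41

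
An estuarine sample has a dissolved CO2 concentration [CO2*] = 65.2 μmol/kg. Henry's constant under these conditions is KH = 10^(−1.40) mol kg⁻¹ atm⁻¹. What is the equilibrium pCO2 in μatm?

pCO2 = 1640 μatm

KH = 10^(−1.40) = 3.981×10^-2 mol kg⁻¹ atm⁻¹
pCO2 = [CO2*]/KH = 65.2×10^-6 / 3.981×10^-2 = 1.64×10^-3 atm = 1640 μatm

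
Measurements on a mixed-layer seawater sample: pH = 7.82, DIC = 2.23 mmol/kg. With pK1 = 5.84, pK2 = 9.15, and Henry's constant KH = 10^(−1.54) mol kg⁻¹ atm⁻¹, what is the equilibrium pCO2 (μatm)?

pCO2 = 766 μatm

α₀ = 1 / (1 + K1/[H⁺] + K1K2/[H⁺]²) = 1 / (1 + 10^+1.98 + 10^+0.65)
   = 1 / (1 + 95.499 + 4.4668) = 1/100.97 = 0.009904
[CO2*] = α₀ × DIC = 0.009904 × 2.23 = 0.02209 mmol/kg
pCO2 = [CO2*]/KH = 2.209×10^-5 / 2.884×10^-2 = 766 μatm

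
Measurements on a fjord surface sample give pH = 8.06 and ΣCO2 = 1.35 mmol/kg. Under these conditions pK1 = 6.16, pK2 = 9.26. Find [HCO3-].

[HCO3⁻] = 1.26 mmol/kg

α₁ = 1 / (1 + [H⁺]/K1 + K2/[H⁺]) = 1 / (1 + 10^-1.90 + 10^-1.20)
   = 1 / (1 + 0.012589 + 0.063096) = 1/1.0757 = 0.9296
[HCO3⁻] = α₁ × DIC = 0.9296 × 1.35 = 1.26 mmol/kg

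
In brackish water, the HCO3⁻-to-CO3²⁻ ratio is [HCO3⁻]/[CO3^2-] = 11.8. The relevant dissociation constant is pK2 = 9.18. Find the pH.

pH = 8.11

From K2 = [H⁺][CO3^2-]/[HCO3⁻]:  pH = pK2 − log₁₀([HCO3⁻]/[CO3^2-])
log₁₀(11.8) = +1.072
pH = 9.18 − (+1.072) = 8.11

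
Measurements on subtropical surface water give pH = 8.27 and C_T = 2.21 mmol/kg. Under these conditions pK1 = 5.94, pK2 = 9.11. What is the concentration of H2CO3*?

[CO2*] = 8.99 μmol/kg

α₀ = 1 / (1 + K1/[H⁺] + K1K2/[H⁺]²) = 1 / (1 + 10^+2.33 + 10^+1.49)
   = 1 / (1 + 213.80 + 30.903) = 1/245.70 = 0.004070
[CO2*] = α₀ × DIC = 0.004070 × 2.21 = 0.00899 mmol/kg = 8.99 μmol/kg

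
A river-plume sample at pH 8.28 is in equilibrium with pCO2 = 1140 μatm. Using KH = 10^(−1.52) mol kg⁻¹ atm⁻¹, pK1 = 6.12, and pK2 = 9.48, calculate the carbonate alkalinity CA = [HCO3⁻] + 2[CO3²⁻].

CA = 5.60 mmol/kg

[CO2*] = KH · pCO2 = 10^(−1.52) × 1140×10^-6 = 3.443×10^-5 mol/kg
α₀ = 1/(1 + K1/[H⁺] + K1K2/[H⁺]²) = 1/(1 + 10^+2.16 + 10^+0.96) = 0.006466
DIC = [CO2*]/α₀ = 3.443×10^-5 / 0.006466 = 5.325 mmol/kg
CA = (α₁ + 2α₂)·DIC = (0.9346 + 2×0.05897) × 5.325 = 5.60 mmol/kg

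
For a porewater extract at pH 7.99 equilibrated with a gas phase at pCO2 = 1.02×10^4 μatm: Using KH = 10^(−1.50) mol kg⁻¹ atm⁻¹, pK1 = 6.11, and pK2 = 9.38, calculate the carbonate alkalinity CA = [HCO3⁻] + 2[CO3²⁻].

CA = 26.5 mmol/kg

[CO2*] = KH · pCO2 = 10^(−1.50) × 1.02×10^4×10^-6 = 3.226×10^-4 mol/kg
α₀ = 1/(1 + K1/[H⁺] + K1K2/[H⁺]²) = 1/(1 + 10^+1.88 + 10^+0.49) = 0.01251
DIC = [CO2*]/α₀ = 3.226×10^-4 / 0.01251 = 25.79 mmol/kg
CA = (α₁ + 2α₂)·DIC = (0.9488 + 2×0.03865) × 25.79 = 26.5 mmol/kg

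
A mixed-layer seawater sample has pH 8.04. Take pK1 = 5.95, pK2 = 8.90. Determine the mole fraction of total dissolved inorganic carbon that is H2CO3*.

α₀ = 0.00709

α₀ = 1 / (1 + K1/[H⁺] + K1K2/[H⁺]²) = 1 / (1 + 10^+2.09 + 10^+1.23)
   = 1 / (1 + 123.03 + 16.982) = 1/141.01 = 0.007092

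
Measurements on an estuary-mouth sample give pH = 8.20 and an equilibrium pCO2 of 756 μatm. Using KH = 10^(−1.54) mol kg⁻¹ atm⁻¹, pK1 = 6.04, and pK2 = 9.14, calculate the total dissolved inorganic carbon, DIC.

[CO2*] = KH · pCO2 = 10^(−1.54) × 756×10^-6 = 2.180×10^-5 mol/kg
α₀ = 1/(1 + K1/[H⁺] + K1K2/[H⁺]²) = 1/(1 + 10^+2.16 + 10^+1.22) = 0.006168
DIC = [CO2*]/α₀ = 2.180×10^-5 / 0.006168 = 3.54 mmol/kg

DIC = 3.54 mmol/kg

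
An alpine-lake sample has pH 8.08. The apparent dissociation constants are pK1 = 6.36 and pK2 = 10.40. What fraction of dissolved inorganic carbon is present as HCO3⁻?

α₁ = 0.977

α₁ = 1 / (1 + [H⁺]/K1 + K2/[H⁺]) = 1 / (1 + 10^-1.72 + 10^-2.32)
   = 1 / (1 + 0.019055 + 0.0047863) = 1/1.0238 = 0.9767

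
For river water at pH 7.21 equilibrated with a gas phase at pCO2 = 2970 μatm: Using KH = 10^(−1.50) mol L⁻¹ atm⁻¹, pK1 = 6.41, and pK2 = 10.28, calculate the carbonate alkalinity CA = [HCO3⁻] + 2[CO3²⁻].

[CO2*] = KH · pCO2 = 10^(−1.50) × 2970×10^-6 = 9.392×10^-5 mol/L
α₀ = 1/(1 + K1/[H⁺] + K1K2/[H⁺]²) = 1/(1 + 10^+0.80 + 10^-2.27) = 0.1367
DIC = [CO2*]/α₀ = 9.392×10^-5 / 0.1367 = 0.6870 mmol/L
CA = (α₁ + 2α₂)·DIC = (0.8626 + 2×0.0007342) × 0.6870 = 0.594 mmol/L

CA = 0.594 mmol/L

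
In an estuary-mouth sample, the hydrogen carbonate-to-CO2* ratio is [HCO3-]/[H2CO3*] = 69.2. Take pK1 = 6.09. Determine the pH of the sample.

From K1 = [H⁺][HCO3-]/[H2CO3*]:  pH = pK1 + log₁₀([HCO3-]/[H2CO3*])
log₁₀(69.2) = +1.840
pH = 6.09 + (+1.840) = 7.93

pH = 7.93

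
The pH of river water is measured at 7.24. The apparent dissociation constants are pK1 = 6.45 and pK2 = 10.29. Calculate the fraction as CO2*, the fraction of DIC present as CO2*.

α₀ = 0.139

α₀ = 1 / (1 + K1/[H⁺] + K1K2/[H⁺]²) = 1 / (1 + 10^+0.79 + 10^-2.26)
   = 1 / (1 + 6.1660 + 0.0054954) = 1/7.1714 = 0.1394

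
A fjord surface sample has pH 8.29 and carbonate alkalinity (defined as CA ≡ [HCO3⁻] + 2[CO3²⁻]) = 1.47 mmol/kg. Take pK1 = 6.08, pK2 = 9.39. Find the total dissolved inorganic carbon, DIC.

CA = [HCO3⁻] + 2[CO3²⁻] = (α₁ + 2α₂)·DIC
At pH 8.29: [H⁺]/K1 = 10^-2.21 = 0.0061660, K2/[H⁺] = 10^-1.10 = 0.079433
α₁ = 1/(1 + 0.0061660 + 0.079433) = 1/1.0856 = 0.9212; α₂ = α₁·K2/[H⁺] = 0.07317
α₁ + 2α₂ = 1.0675
DIC = CA / (α₁ + 2α₂) = 1.47 / 1.0675 = 1.38 mmol/kg

DIC = 1.38 mmol/kg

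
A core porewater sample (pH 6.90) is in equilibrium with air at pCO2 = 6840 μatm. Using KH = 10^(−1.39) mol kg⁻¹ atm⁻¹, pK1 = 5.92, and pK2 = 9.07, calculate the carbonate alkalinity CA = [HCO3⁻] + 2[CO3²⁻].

CA = 2.70 mmol/kg

[CO2*] = KH · pCO2 = 10^(−1.39) × 6840×10^-6 = 2.786×10^-4 mol/kg
α₀ = 1/(1 + K1/[H⁺] + K1K2/[H⁺]²) = 1/(1 + 10^+0.98 + 10^-1.19) = 0.09421
DIC = [CO2*]/α₀ = 2.786×10^-4 / 0.09421 = 2.958 mmol/kg
CA = (α₁ + 2α₂)·DIC = (0.8997 + 2×0.006083) × 2.958 = 2.70 mmol/kg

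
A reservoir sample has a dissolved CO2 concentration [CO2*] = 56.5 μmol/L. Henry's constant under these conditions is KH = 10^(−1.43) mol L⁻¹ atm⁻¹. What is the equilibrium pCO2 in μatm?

pCO2 = 1520 μatm

KH = 10^(−1.43) = 3.715×10^-2 mol L⁻¹ atm⁻¹
pCO2 = [CO2*]/KH = 56.5×10^-6 / 3.715×10^-2 = 1.52×10^-3 atm = 1520 μatm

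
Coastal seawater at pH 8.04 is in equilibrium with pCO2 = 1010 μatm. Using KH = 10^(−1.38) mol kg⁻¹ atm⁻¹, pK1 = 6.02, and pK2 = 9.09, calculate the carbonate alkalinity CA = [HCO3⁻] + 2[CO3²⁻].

CA = 5.19 mmol/kg

[CO2*] = KH · pCO2 = 10^(−1.38) × 1010×10^-6 = 4.210×10^-5 mol/kg
α₀ = 1/(1 + K1/[H⁺] + K1K2/[H⁺]²) = 1/(1 + 10^+2.02 + 10^+0.97) = 0.008692
DIC = [CO2*]/α₀ = 4.210×10^-5 / 0.008692 = 4.844 mmol/kg
CA = (α₁ + 2α₂)·DIC = (0.9102 + 2×0.08112) × 4.844 = 5.19 mmol/kg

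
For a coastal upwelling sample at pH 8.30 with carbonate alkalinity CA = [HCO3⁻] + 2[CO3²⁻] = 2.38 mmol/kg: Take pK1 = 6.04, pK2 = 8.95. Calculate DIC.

DIC = 2.02 mmol/kg

CA = [HCO3⁻] + 2[CO3²⁻] = (α₁ + 2α₂)·DIC
At pH 8.30: [H⁺]/K1 = 10^-2.26 = 0.0054954, K2/[H⁺] = 10^-0.65 = 0.22387
α₁ = 1/(1 + 0.0054954 + 0.22387) = 1/1.2294 = 0.8134; α₂ = α₁·K2/[H⁺] = 0.1821
α₁ + 2α₂ = 1.1776
DIC = CA / (α₁ + 2α₂) = 2.38 / 1.1776 = 2.02 mmol/kg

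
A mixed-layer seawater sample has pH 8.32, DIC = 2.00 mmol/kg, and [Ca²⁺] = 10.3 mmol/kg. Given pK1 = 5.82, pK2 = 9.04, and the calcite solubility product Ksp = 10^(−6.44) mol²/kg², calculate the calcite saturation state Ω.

Ω = 9.06

α₂ = 1 / (1 + [H⁺]/K2 + [H⁺]²/(K1K2)) = 1 / (1 + 10^+0.72 + 10^-1.78)
   = 1 / (1 + 5.2481 + 0.016596) = 1/6.2647 = 0.1596
[CO3²⁻] = α₂ × DIC = 0.1596 × 2.00 = 0.3193 mmol/kg
Ksp = 10^(−6.44) = 3.631×10^-7
Ω = [Ca²⁺][CO3²⁻]/Ksp = (10.3×10^-3)(3.193×10^-4) / 3.631×10^-7 = 9.06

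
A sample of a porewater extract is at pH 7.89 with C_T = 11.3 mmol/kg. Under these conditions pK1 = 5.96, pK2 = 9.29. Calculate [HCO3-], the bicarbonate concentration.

[HCO3⁻] = 10.7 mmol/kg

α₁ = 1 / (1 + [H⁺]/K1 + K2/[H⁺]) = 1 / (1 + 10^-1.93 + 10^-1.40)
   = 1 / (1 + 0.011749 + 0.039811) = 1/1.0516 = 0.9510
[HCO3⁻] = α₁ × DIC = 0.9510 × 11.3 = 10.7 mmol/kg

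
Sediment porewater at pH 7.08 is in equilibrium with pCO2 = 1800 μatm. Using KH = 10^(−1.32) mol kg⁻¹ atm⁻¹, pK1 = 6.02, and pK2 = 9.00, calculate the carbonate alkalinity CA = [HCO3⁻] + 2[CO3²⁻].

CA = 1.01 mmol/kg

[CO2*] = KH · pCO2 = 10^(−1.32) × 1800×10^-6 = 8.615×10^-5 mol/kg
α₀ = 1/(1 + K1/[H⁺] + K1K2/[H⁺]²) = 1/(1 + 10^+1.06 + 10^-0.86) = 0.07924
DIC = [CO2*]/α₀ = 8.615×10^-5 / 0.07924 = 1.087 mmol/kg
CA = (α₁ + 2α₂)·DIC = (0.9098 + 2×0.01094) × 1.087 = 1.01 mmol/kg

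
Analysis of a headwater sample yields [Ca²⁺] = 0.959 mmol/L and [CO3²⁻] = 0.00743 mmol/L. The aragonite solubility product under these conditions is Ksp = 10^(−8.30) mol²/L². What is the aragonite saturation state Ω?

Ksp = 10^(−8.30) = 5.012×10^-9
Ω = [Ca²⁺][CO3²⁻]/Ksp = (0.959×10^-3)(0.00743×10^-3) / 5.012×10^-9 = 1.42

Ω = 1.42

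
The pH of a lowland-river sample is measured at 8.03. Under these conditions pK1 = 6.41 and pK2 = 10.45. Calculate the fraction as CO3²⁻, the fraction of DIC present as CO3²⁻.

α₂ = 0.00370

α₂ = 1 / (1 + [H⁺]/K2 + [H⁺]²/(K1K2)) = 1 / (1 + 10^+2.42 + 10^+0.80)
   = 1 / (1 + 263.03 + 6.3096) = 1/270.34 = 0.003699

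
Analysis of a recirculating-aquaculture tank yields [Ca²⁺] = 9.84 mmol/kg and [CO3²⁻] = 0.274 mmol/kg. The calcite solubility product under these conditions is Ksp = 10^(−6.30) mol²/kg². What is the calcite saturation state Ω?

Ksp = 10^(−6.30) = 5.012×10^-7
Ω = [Ca²⁺][CO3²⁻]/Ksp = (9.84×10^-3)(0.274×10^-3) / 5.012×10^-7 = 5.38

Ω = 5.38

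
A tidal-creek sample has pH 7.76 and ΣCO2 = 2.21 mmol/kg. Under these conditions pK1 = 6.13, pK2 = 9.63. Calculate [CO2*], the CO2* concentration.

α₀ = 1 / (1 + K1/[H⁺] + K1K2/[H⁺]²) = 1 / (1 + 10^+1.63 + 10^-0.24)
   = 1 / (1 + 42.658 + 0.57544) = 1/44.233 = 0.02261
[CO2*] = α₀ × DIC = 0.02261 × 2.21 = 0.0500 mmol/kg

[CO2*] = 0.0500 mmol/kg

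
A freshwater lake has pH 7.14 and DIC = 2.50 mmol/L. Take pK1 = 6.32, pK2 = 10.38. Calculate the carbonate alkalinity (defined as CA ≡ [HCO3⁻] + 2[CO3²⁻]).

CA = [HCO3⁻] + 2[CO3²⁻] = (α₁ + 2α₂)·DIC
At pH 7.14: [H⁺]/K1 = 10^-0.82 = 0.15136, K2/[H⁺] = 10^-3.24 = 0.00057544
α₁ = 1/(1 + 0.15136 + 0.00057544) = 1/1.1519 = 0.8681; α₂ = α₁·K2/[H⁺] = 0.0004995
α₁ + 2α₂ = 0.8691
CA = 0.8691 × 2.50 = 2.17 mmol/L

CA = 2.17 mmol/L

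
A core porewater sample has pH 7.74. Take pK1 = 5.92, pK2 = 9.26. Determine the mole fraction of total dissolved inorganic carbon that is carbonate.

α₂ = 1 / (1 + [H⁺]/K2 + [H⁺]²/(K1K2)) = 1 / (1 + 10^+1.52 + 10^-0.30)
   = 1 / (1 + 33.113 + 0.50119) = 1/34.614 = 0.02889

α₂ = 0.0289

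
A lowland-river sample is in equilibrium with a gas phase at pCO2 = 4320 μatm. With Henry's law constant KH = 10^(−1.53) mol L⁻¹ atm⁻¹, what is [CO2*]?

KH = 10^(−1.53) = 2.951×10^-2 mol L⁻¹ atm⁻¹
[CO2*] = KH · pCO2 = 2.951×10^-2 × 4320×10^-6 atm = 1.27×10^-4 mol/L

[CO2*] = 127 μmol/L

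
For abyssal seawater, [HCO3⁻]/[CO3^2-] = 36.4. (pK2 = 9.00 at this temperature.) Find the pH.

From K2 = [H⁺][CO3^2-]/[HCO3⁻]:  pH = pK2 − log₁₀([HCO3⁻]/[CO3^2-])
log₁₀(36.4) = +1.561
pH = 9.00 − (+1.561) = 7.44

pH = 7.44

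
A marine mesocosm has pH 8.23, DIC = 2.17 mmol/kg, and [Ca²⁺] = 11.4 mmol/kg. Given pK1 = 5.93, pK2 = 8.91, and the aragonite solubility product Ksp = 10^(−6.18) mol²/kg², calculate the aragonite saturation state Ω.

Ω = 6.44

α₂ = 1 / (1 + [H⁺]/K2 + [H⁺]²/(K1K2)) = 1 / (1 + 10^+0.68 + 10^-1.62)
   = 1 / (1 + 4.7863 + 0.023988) = 1/5.8103 = 0.1721
[CO3²⁻] = α₂ × DIC = 0.1721 × 2.17 = 0.3735 mmol/kg
Ksp = 10^(−6.18) = 6.607×10^-7
Ω = [Ca²⁺][CO3²⁻]/Ksp = (11.4×10^-3)(3.735×10^-4) / 6.607×10^-7 = 6.44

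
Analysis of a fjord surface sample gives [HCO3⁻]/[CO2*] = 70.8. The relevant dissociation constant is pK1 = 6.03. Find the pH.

pH = 7.88

From K1 = [H⁺][HCO3⁻]/[CO2*]:  pH = pK1 + log₁₀([HCO3⁻]/[CO2*])
log₁₀(70.8) = +1.850
pH = 6.03 + (+1.850) = 7.88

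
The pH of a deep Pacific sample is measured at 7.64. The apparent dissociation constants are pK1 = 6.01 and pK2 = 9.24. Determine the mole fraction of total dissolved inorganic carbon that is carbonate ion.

α₂ = 0.0240

α₂ = 1 / (1 + [H⁺]/K2 + [H⁺]²/(K1K2)) = 1 / (1 + 10^+1.60 + 10^-0.03)
   = 1 / (1 + 39.811 + 0.93325) = 1/41.744 = 0.02396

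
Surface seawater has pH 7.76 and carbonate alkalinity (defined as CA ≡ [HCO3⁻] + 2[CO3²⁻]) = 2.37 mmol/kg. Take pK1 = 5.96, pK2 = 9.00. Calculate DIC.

CA = [HCO3⁻] + 2[CO3²⁻] = (α₁ + 2α₂)·DIC
At pH 7.76: [H⁺]/K1 = 10^-1.80 = 0.015849, K2/[H⁺] = 10^-1.24 = 0.057544
α₁ = 1/(1 + 0.015849 + 0.057544) = 1/1.0734 = 0.9316; α₂ = α₁·K2/[H⁺] = 0.05361
α₁ + 2α₂ = 1.0388
DIC = CA / (α₁ + 2α₂) = 2.37 / 1.0388 = 2.28 mmol/kg

DIC = 2.28 mmol/kg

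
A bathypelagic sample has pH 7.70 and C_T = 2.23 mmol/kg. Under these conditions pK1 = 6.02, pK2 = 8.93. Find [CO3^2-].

α₂ = 1 / (1 + [H⁺]/K2 + [H⁺]²/(K1K2)) = 1 / (1 + 10^+1.23 + 10^-0.45)
   = 1 / (1 + 16.982 + 0.35481) = 1/18.337 = 0.05453
[CO3²⁻] = α₂ × DIC = 0.05453 × 2.23 = 0.122 mmol/kg

[CO3²⁻] = 0.122 mmol/kg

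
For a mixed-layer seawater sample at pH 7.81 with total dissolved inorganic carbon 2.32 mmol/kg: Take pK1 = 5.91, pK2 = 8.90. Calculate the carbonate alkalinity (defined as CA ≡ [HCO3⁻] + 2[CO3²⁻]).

CA = [HCO3⁻] + 2[CO3²⁻] = (α₁ + 2α₂)·DIC
At pH 7.81: [H⁺]/K1 = 10^-1.90 = 0.012589, K2/[H⁺] = 10^-1.09 = 0.081283
α₁ = 1/(1 + 0.012589 + 0.081283) = 1/1.0939 = 0.9142; α₂ = α₁·K2/[H⁺] = 0.07431
α₁ + 2α₂ = 1.0628
CA = 1.0628 × 2.32 = 2.47 mmol/kg

CA = 2.47 mmol/kg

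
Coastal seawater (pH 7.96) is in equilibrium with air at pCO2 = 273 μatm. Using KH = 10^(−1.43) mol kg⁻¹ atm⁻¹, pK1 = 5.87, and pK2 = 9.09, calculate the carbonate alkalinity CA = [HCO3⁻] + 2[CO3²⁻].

[CO2*] = KH · pCO2 = 10^(−1.43) × 273×10^-6 = 1.014×10^-5 mol/kg
α₀ = 1/(1 + K1/[H⁺] + K1K2/[H⁺]²) = 1/(1 + 10^+2.09 + 10^+0.96) = 0.007510
DIC = [CO2*]/α₀ = 1.014×10^-5 / 0.007510 = 1.350 mmol/kg
CA = (α₁ + 2α₂)·DIC = (0.9240 + 2×0.06850) × 1.350 = 1.43 mmol/kg

CA = 1.43 mmol/kg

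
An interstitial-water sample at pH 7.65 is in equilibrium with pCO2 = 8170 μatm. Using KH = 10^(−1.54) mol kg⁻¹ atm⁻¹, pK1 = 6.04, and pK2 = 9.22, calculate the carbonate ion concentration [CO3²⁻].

[CO3²⁻] = 0.258 mmol/kg

[CO2*] = KH · pCO2 = 10^(−1.54) × 8170×10^-6 = 2.356×10^-4 mol/kg
α₀ = 1/(1 + K1/[H⁺] + K1K2/[H⁺]²) = 1/(1 + 10^+1.61 + 10^+0.04) = 0.02335
DIC = [CO2*]/α₀ = 2.356×10^-4 / 0.02335 = 10.09 mmol/kg
[CO3²⁻] = α₂·DIC; α₂ = 0.02560, so [CO3²⁻] = 0.02560 × 10.09 = 0.258 mmol/kg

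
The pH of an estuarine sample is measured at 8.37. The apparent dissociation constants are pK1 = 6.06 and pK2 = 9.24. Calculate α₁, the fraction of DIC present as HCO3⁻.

α₁ = 0.877

α₁ = 1 / (1 + [H⁺]/K1 + K2/[H⁺]) = 1 / (1 + 10^-2.31 + 10^-0.87)
   = 1 / (1 + 0.0048978 + 0.13490) = 1/1.1398 = 0.8774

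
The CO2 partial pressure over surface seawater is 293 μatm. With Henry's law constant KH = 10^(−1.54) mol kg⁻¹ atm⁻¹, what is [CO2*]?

KH = 10^(−1.54) = 2.884×10^-2 mol kg⁻¹ atm⁻¹
[CO2*] = KH · pCO2 = 2.884×10^-2 × 293×10^-6 atm = 8.45×10^-6 mol/kg

[CO2*] = 8.45 μmol/kg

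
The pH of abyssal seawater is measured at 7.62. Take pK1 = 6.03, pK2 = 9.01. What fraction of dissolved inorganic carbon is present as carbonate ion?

α₂ = 1 / (1 + [H⁺]/K2 + [H⁺]²/(K1K2)) = 1 / (1 + 10^+1.39 + 10^-0.20)
   = 1 / (1 + 24.547 + 0.63096) = 1/26.178 = 0.03820

α₂ = 0.0382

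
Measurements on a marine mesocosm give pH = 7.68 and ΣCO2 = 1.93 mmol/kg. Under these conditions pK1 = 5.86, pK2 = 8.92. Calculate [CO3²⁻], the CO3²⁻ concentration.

α₂ = 1 / (1 + [H⁺]/K2 + [H⁺]²/(K1K2)) = 1 / (1 + 10^+1.24 + 10^-0.58)
   = 1 / (1 + 17.378 + 0.26303) = 1/18.641 = 0.05365
[CO3²⁻] = α₂ × DIC = 0.05365 × 1.93 = 0.104 mmol/kg

[CO3²⁻] = 0.104 mmol/kg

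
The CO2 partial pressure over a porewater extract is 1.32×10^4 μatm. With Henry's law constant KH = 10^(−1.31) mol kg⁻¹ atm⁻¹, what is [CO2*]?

[CO2*] = 647 μmol/kg

KH = 10^(−1.31) = 4.898×10^-2 mol kg⁻¹ atm⁻¹
[CO2*] = KH · pCO2 = 4.898×10^-2 × 1.32×10^4×10^-6 atm = 6.47×10^-4 mol/kg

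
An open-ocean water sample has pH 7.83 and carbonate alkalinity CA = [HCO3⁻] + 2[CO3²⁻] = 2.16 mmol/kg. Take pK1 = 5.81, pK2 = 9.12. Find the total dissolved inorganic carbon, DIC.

CA = [HCO3⁻] + 2[CO3²⁻] = (α₁ + 2α₂)·DIC
At pH 7.83: [H⁺]/K1 = 10^-2.02 = 0.0095499, K2/[H⁺] = 10^-1.29 = 0.051286
α₁ = 1/(1 + 0.0095499 + 0.051286) = 1/1.0608 = 0.9427; α₂ = α₁·K2/[H⁺] = 0.04835
α₁ + 2α₂ = 1.0393
DIC = CA / (α₁ + 2α₂) = 2.16 / 1.0393 = 2.08 mmol/kg

DIC = 2.08 mmol/kg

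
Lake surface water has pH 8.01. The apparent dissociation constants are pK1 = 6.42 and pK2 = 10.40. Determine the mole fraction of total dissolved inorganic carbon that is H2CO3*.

α₀ = 1 / (1 + K1/[H⁺] + K1K2/[H⁺]²) = 1 / (1 + 10^+1.59 + 10^-0.80)
   = 1 / (1 + 38.905 + 0.15849) = 1/40.063 = 0.02496

α₀ = 0.0250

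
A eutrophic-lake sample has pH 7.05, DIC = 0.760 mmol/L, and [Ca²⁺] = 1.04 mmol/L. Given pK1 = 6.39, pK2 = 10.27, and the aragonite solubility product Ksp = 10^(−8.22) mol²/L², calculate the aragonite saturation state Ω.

Ω = 0.0648

α₂ = 1 / (1 + [H⁺]/K2 + [H⁺]²/(K1K2)) = 1 / (1 + 10^+3.22 + 10^+2.56)
   = 1 / (1 + 1659.6 + 363.08) = 1/2023.7 = 0.0004942
[CO3²⁻] = α₂ × DIC = 0.0004942 × 0.760 = 0.0003756 mmol/L = 0.3756 μmol/L
Ksp = 10^(−8.22) = 6.026×10^-9
Ω = [Ca²⁺][CO3²⁻]/Ksp = (1.04×10^-3)(3.756×10^-7) / 6.026×10^-9 = 0.0648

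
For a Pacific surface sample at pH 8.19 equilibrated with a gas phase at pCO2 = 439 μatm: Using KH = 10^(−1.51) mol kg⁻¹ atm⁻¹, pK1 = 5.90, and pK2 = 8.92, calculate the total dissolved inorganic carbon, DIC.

[CO2*] = KH · pCO2 = 10^(−1.51) × 439×10^-6 = 1.357×10^-5 mol/kg
α₀ = 1/(1 + K1/[H⁺] + K1K2/[H⁺]²) = 1/(1 + 10^+2.29 + 10^+1.56) = 0.004305
DIC = [CO2*]/α₀ = 1.357×10^-5 / 0.004305 = 3.15 mmol/kg

DIC = 3.15 mmol/kg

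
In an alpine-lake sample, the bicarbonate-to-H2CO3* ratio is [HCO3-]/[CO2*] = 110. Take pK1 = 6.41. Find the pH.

pH = 8.45

From K1 = [H⁺][HCO3-]/[CO2*]:  pH = pK1 + log₁₀([HCO3-]/[CO2*])
log₁₀(110) = +2.041
pH = 6.41 + (+2.041) = 8.45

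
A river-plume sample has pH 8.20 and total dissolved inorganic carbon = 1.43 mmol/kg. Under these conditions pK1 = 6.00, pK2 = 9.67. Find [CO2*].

[CO2*] = 8.67 μmol/kg

α₀ = 1 / (1 + K1/[H⁺] + K1K2/[H⁺]²) = 1 / (1 + 10^+2.20 + 10^+0.73)
   = 1 / (1 + 158.49 + 5.3703) = 1/164.86 = 0.006066
[CO2*] = α₀ × DIC = 0.006066 × 1.43 = 0.00867 mmol/kg = 8.67 μmol/kg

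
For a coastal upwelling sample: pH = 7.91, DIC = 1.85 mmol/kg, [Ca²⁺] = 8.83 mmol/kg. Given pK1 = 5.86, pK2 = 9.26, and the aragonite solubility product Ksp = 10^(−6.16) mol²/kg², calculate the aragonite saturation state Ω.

Ω = 1.00

α₂ = 1 / (1 + [H⁺]/K2 + [H⁺]²/(K1K2)) = 1 / (1 + 10^+1.35 + 10^-0.70)
   = 1 / (1 + 22.387 + 0.19953) = 1/23.587 = 0.04240
[CO3²⁻] = α₂ × DIC = 0.04240 × 1.85 = 0.07843 mmol/kg
Ksp = 10^(−6.16) = 6.918×10^-7
Ω = [Ca²⁺][CO3²⁻]/Ksp = (8.83×10^-3)(7.843×10^-5) / 6.918×10^-7 = 1.00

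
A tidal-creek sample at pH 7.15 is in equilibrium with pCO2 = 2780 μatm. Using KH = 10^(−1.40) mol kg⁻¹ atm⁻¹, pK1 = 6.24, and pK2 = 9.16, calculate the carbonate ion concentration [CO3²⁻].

[CO3²⁻] = 8.79 μmol/kg

[CO2*] = KH · pCO2 = 10^(−1.40) × 2780×10^-6 = 1.107×10^-4 mol/kg
α₀ = 1/(1 + K1/[H⁺] + K1K2/[H⁺]²) = 1/(1 + 10^+0.91 + 10^-1.10) = 0.1086
DIC = [CO2*]/α₀ = 1.107×10^-4 / 0.1086 = 1.019 mmol/kg
[CO3²⁻] = α₂·DIC; α₂ = 0.008627, so [CO3²⁻] = 0.008627 × 1.019 = 0.00879 mmol/kg = 8.79 μmol/kg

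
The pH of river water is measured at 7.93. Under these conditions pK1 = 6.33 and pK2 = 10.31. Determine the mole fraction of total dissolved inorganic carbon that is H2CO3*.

α₀ = 1 / (1 + K1/[H⁺] + K1K2/[H⁺]²) = 1 / (1 + 10^+1.60 + 10^-0.78)
   = 1 / (1 + 39.811 + 0.16596) = 1/40.977 = 0.02440

α₀ = 0.0244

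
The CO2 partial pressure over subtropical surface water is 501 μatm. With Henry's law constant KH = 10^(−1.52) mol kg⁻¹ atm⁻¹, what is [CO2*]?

KH = 10^(−1.52) = 3.020×10^-2 mol kg⁻¹ atm⁻¹
[CO2*] = KH · pCO2 = 3.020×10^-2 × 501×10^-6 atm = 1.51×10^-5 mol/kg

[CO2*] = 15.1 μmol/kg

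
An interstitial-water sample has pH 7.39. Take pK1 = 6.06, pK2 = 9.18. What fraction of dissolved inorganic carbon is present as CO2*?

α₀ = 1 / (1 + K1/[H⁺] + K1K2/[H⁺]²) = 1 / (1 + 10^+1.33 + 10^-0.46)
   = 1 / (1 + 21.380 + 0.34674) = 1/22.726 = 0.04400

α₀ = 0.0440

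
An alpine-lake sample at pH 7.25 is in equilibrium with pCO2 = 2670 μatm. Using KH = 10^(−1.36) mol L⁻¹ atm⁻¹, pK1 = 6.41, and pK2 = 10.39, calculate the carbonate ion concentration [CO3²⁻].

[CO2*] = KH · pCO2 = 10^(−1.36) × 2670×10^-6 = 1.165×10^-4 mol/L
α₀ = 1/(1 + K1/[H⁺] + K1K2/[H⁺]²) = 1/(1 + 10^+0.84 + 10^-2.30) = 0.1262
DIC = [CO2*]/α₀ = 1.165×10^-4 / 0.1262 = 0.9235 mmol/L
[CO3²⁻] = α₂·DIC; α₂ = 0.0006325, so [CO3²⁻] = 0.0006325 × 0.9235 = 0.000584 mmol/L = 0.584 μmol/L

[CO3²⁻] = 0.584 μmol/L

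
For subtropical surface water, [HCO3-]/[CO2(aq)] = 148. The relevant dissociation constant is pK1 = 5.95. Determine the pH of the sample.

From K1 = [H⁺][HCO3-]/[CO2(aq)]:  pH = pK1 + log₁₀([HCO3-]/[CO2(aq)])
log₁₀(148) = +2.170
pH = 5.95 + (+2.170) = 8.12

pH = 8.12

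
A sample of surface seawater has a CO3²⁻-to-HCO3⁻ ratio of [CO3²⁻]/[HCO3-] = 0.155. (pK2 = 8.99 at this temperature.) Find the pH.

From K2 = [H⁺][CO3²⁻]/[HCO3-]:  pH = pK2 + log₁₀([CO3²⁻]/[HCO3-])
log₁₀(0.155) = -0.810
pH = 8.99 + (-0.810) = 8.18

pH = 8.18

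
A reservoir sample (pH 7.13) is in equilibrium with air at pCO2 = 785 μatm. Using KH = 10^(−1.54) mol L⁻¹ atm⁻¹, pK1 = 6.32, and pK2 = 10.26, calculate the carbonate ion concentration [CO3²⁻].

[CO3²⁻] = 0.108 μmol/L

[CO2*] = KH · pCO2 = 10^(−1.54) × 785×10^-6 = 2.264×10^-5 mol/L
α₀ = 1/(1 + K1/[H⁺] + K1K2/[H⁺]²) = 1/(1 + 10^+0.81 + 10^-2.32) = 0.1340
DIC = [CO2*]/α₀ = 2.264×10^-5 / 0.1340 = 0.1689 mmol/L
[CO3²⁻] = α₂·DIC; α₂ = 0.0006415, so [CO3²⁻] = 0.0006415 × 0.1689 = 0.000108 mmol/L = 0.108 μmol/L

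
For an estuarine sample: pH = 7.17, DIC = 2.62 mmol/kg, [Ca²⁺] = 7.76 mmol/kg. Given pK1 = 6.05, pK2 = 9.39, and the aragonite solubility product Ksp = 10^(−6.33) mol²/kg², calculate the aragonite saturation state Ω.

Ω = 0.242

α₂ = 1 / (1 + [H⁺]/K2 + [H⁺]²/(K1K2)) = 1 / (1 + 10^+2.22 + 10^+1.10)
   = 1 / (1 + 165.96 + 12.589) = 1/179.55 = 0.005570
[CO3²⁻] = α₂ × DIC = 0.005570 × 2.62 = 0.01459 mmol/kg = 14.59 μmol/kg
Ksp = 10^(−6.33) = 4.677×10^-7
Ω = [Ca²⁺][CO3²⁻]/Ksp = (7.76×10^-3)(1.459×10^-5) / 4.677×10^-7 = 0.242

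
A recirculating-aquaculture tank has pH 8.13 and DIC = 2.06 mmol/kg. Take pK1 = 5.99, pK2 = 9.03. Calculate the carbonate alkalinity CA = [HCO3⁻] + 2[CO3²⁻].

CA = 2.28 mmol/kg

CA = [HCO3⁻] + 2[CO3²⁻] = (α₁ + 2α₂)·DIC
At pH 8.13: [H⁺]/K1 = 10^-2.14 = 0.0072444, K2/[H⁺] = 10^-0.90 = 0.12589
α₁ = 1/(1 + 0.0072444 + 0.12589) = 1/1.1331 = 0.8825; α₂ = α₁·K2/[H⁺] = 0.1111
α₁ + 2α₂ = 1.1047
CA = 1.1047 × 2.06 = 2.28 mmol/kg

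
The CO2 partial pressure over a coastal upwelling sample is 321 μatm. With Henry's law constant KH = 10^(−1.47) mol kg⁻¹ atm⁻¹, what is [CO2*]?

KH = 10^(−1.47) = 3.388×10^-2 mol kg⁻¹ atm⁻¹
[CO2*] = KH · pCO2 = 3.388×10^-2 × 321×10^-6 atm = 1.09×10^-5 mol/kg

[CO2*] = 10.9 μmol/kg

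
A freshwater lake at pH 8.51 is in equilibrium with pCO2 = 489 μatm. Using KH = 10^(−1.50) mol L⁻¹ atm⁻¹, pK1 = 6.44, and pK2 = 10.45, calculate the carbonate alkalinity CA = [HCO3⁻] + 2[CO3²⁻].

CA = 1.86 mmol/L

[CO2*] = KH · pCO2 = 10^(−1.50) × 489×10^-6 = 1.546×10^-5 mol/L
α₀ = 1/(1 + K1/[H⁺] + K1K2/[H⁺]²) = 1/(1 + 10^+2.07 + 10^+0.13) = 0.008345
DIC = [CO2*]/α₀ = 1.546×10^-5 / 0.008345 = 1.853 mmol/L
CA = (α₁ + 2α₂)·DIC = (0.9804 + 2×0.01126) × 1.853 = 1.86 mmol/L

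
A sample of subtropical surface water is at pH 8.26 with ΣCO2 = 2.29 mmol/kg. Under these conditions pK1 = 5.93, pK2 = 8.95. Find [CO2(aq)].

[CO2*] = 8.86 μmol/kg

α₀ = 1 / (1 + K1/[H⁺] + K1K2/[H⁺]²) = 1 / (1 + 10^+2.33 + 10^+1.64)
   = 1 / (1 + 213.80 + 43.652) = 1/258.45 = 0.003869
[CO2*] = α₀ × DIC = 0.003869 × 2.29 = 0.00886 mmol/kg = 8.86 μmol/kg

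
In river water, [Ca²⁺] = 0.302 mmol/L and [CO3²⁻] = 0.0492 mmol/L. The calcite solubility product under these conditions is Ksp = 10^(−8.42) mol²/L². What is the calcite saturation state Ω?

Ksp = 10^(−8.42) = 3.802×10^-9
Ω = [Ca²⁺][CO3²⁻]/Ksp = (0.302×10^-3)(0.0492×10^-3) / 3.802×10^-9 = 3.91

Ω = 3.91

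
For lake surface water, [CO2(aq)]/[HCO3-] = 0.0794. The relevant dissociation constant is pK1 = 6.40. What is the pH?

pH = 7.50

From K1 = [H⁺][HCO3-]/[CO2(aq)]:  pH = pK1 − log₁₀([CO2(aq)]/[HCO3-])
log₁₀(0.0794) = -1.100
pH = 6.40 − (-1.100) = 7.50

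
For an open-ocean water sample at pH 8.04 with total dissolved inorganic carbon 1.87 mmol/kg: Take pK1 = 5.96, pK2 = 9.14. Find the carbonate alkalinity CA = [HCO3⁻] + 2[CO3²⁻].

CA = 1.99 mmol/kg

CA = [HCO3⁻] + 2[CO3²⁻] = (α₁ + 2α₂)·DIC
At pH 8.04: [H⁺]/K1 = 10^-2.08 = 0.0083176, K2/[H⁺] = 10^-1.10 = 0.079433
α₁ = 1/(1 + 0.0083176 + 0.079433) = 1/1.0878 = 0.9193; α₂ = α₁·K2/[H⁺] = 0.07302
α₁ + 2α₂ = 1.0654
CA = 1.0654 × 1.87 = 1.99 mmol/kg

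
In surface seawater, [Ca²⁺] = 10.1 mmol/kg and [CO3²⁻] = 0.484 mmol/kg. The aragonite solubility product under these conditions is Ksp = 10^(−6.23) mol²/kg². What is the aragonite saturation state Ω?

Ω = 8.30

Ksp = 10^(−6.23) = 5.888×10^-7
Ω = [Ca²⁺][CO3²⁻]/Ksp = (10.1×10^-3)(0.484×10^-3) / 5.888×10^-7 = 8.30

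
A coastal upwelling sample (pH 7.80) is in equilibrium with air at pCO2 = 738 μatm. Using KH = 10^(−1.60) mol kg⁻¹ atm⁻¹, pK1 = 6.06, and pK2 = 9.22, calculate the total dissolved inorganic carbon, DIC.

[CO2*] = KH · pCO2 = 10^(−1.60) × 738×10^-6 = 1.854×10^-5 mol/kg
α₀ = 1/(1 + K1/[H⁺] + K1K2/[H⁺]²) = 1/(1 + 10^+1.74 + 10^+0.32) = 0.01723
DIC = [CO2*]/α₀ = 1.854×10^-5 / 0.01723 = 1.08 mmol/kg

DIC = 1.08 mmol/kg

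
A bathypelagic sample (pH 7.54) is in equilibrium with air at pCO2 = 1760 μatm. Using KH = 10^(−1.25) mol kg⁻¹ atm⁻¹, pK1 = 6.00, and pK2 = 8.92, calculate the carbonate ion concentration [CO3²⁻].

[CO3²⁻] = 0.143 mmol/kg

[CO2*] = KH · pCO2 = 10^(−1.25) × 1760×10^-6 = 9.897×10^-5 mol/kg
α₀ = 1/(1 + K1/[H⁺] + K1K2/[H⁺]²) = 1/(1 + 10^+1.54 + 10^+0.16) = 0.02694
DIC = [CO2*]/α₀ = 9.897×10^-5 / 0.02694 = 3.674 mmol/kg
[CO3²⁻] = α₂·DIC; α₂ = 0.03894, so [CO3²⁻] = 0.03894 × 3.674 = 0.143 mmol/kg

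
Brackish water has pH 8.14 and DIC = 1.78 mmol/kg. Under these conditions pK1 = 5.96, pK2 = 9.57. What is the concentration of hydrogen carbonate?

α₁ = 1 / (1 + [H⁺]/K1 + K2/[H⁺]) = 1 / (1 + 10^-2.18 + 10^-1.43)
   = 1 / (1 + 0.0066069 + 0.037154) = 1/1.0438 = 0.9581
[HCO3⁻] = α₁ × DIC = 0.9581 × 1.78 = 1.71 mmol/kg

[HCO3⁻] = 1.71 mmol/kg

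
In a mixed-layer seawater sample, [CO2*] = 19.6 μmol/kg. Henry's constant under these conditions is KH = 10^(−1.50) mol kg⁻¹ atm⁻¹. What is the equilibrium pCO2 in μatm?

pCO2 = 620 μatm

KH = 10^(−1.50) = 3.162×10^-2 mol kg⁻¹ atm⁻¹
pCO2 = [CO2*]/KH = 19.6×10^-6 / 3.162×10^-2 = 6.20×10^-4 atm = 620 μatm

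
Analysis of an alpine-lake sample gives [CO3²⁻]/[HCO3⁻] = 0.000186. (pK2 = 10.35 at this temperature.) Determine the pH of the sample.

pH = 6.62

From K2 = [H⁺][CO3²⁻]/[HCO3⁻]:  pH = pK2 + log₁₀([CO3²⁻]/[HCO3⁻])
log₁₀(0.000186) = -3.730
pH = 10.35 + (-3.730) = 6.62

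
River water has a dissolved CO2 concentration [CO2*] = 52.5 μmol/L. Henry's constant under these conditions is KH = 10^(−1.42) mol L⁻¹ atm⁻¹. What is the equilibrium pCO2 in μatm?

pCO2 = 1380 μatm

KH = 10^(−1.42) = 3.802×10^-2 mol L⁻¹ atm⁻¹
pCO2 = [CO2*]/KH = 52.5×10^-6 / 3.802×10^-2 = 1.38×10^-3 atm = 1380 μatm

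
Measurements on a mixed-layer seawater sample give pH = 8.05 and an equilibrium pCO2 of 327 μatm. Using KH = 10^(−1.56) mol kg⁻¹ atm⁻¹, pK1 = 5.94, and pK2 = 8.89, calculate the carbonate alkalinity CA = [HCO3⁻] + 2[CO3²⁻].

CA = 1.50 mmol/kg

[CO2*] = KH · pCO2 = 10^(−1.56) × 327×10^-6 = 9.006×10^-6 mol/kg
α₀ = 1/(1 + K1/[H⁺] + K1K2/[H⁺]²) = 1/(1 + 10^+2.11 + 10^+1.27) = 0.006736
DIC = [CO2*]/α₀ = 9.006×10^-6 / 0.006736 = 1.337 mmol/kg
CA = (α₁ + 2α₂)·DIC = (0.8678 + 2×0.1254) × 1.337 = 1.50 mmol/kg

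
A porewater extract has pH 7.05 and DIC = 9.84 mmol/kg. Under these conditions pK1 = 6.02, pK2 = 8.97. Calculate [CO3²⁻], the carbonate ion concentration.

α₂ = 1 / (1 + [H⁺]/K2 + [H⁺]²/(K1K2)) = 1 / (1 + 10^+1.92 + 10^+0.89)
   = 1 / (1 + 83.176 + 7.7625) = 1/91.939 = 0.01088
[CO3²⁻] = α₂ × DIC = 0.01088 × 9.84 = 0.107 mmol/kg

[CO3²⁻] = 0.107 mmol/kg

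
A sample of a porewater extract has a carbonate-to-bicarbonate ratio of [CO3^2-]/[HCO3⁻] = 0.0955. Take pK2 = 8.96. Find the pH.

pH = 7.94

From K2 = [H⁺][CO3^2-]/[HCO3⁻]:  pH = pK2 + log₁₀([CO3^2-]/[HCO3⁻])
log₁₀(0.0955) = -1.020
pH = 8.96 + (-1.020) = 7.94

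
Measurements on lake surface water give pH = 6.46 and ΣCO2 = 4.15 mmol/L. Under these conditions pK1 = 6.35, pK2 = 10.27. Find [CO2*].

[CO2*] = 1.81 mmol/L

α₀ = 1 / (1 + K1/[H⁺] + K1K2/[H⁺]²) = 1 / (1 + 10^+0.11 + 10^-3.70)
   = 1 / (1 + 1.2882 + 0.00019953) = 1/2.2884 = 0.4370
[CO2*] = α₀ × DIC = 0.4370 × 4.15 = 1.81 mmol/L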